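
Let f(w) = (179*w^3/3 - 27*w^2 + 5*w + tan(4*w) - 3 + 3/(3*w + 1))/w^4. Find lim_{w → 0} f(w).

243

Substitution gives 0/0; apply L'Hôpital's rule 4 times.
After differentiating numerator and denominator 4 times the quotient is (6144*tan(4*w)^3/cos(4*w)^2 + 4096*tan(4*w)/cos(4*w)^2 + 5832/(3*w + 1)^5)/(24); at w = 0 this is 243.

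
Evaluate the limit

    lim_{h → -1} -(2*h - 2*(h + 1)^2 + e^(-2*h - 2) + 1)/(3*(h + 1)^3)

4/9

Direct substitution gives 0/0.
Apply L'Hôpital: lim (-4*h - 2*e^(-2*h - 2) - 2)/(-9*(h + 1)^2), still 0/0.
Apply L'Hôpital: lim (4*e^(-2*h - 2) - 4)/(-18*h - 18), still 0/0.
After 3 applications of L'Hôpital's rule the quotient is (-8*e^(-2*h - 2))/(-18); substituting h = -1 gives 4/9.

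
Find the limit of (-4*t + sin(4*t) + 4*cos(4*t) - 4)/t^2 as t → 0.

Substitution gives 0/0 (the numerator vanishes to order 2).
Expand each term to order t^2: the coefficient of t^2 in sin(4t) is 0 and in 4·cos(4t) is -32.
Lower-order terms cancel with the polynomial part, so the numerator is (-32)·t^2 + o(t^2), and the limit is (-32)/(1) = -32.

-32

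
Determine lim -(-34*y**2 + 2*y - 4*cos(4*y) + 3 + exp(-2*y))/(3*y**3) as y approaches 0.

Substitution gives 0/0; apply L'Hôpital's rule 3 times.
After differentiating numerator and denominator 3 times the quotient is (-256*sin(4*y) - 8*e^(-2*y))/(-18); at y = 0 this is 4/9.

4/9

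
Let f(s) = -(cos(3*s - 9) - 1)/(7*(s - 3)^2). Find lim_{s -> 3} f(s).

Direct substitution gives 0/0.
Apply L'Hôpital: lim (-3*sin(3*s - 9))/(42 - 14*s), still 0/0.
After 2 applications of L'Hôpital's rule the quotient is (-9*cos(3*s - 9))/(-14); substituting s = 3 gives 9/14.

9/14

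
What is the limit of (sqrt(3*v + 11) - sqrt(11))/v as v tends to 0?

Substitution gives 0/0. Multiply numerator and denominator by the conjugate √(11 + 3v) + √11.
The numerator becomes (11 + 3v) − 11 = 3v, so the expression simplifies to 3/(√(11 + 3v) + √11).
Letting v → 0 gives 3/(2√11) = 3*√(11)/22.

3*√(11)/22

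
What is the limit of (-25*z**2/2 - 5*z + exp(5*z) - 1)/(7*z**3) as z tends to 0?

125/42

Direct substitution gives 0/0.
Apply L'Hôpital: lim (-25*z + 5*e^(5*z) - 5)/(21*z^2), still 0/0.
Apply L'Hôpital: lim (25*e^(5*z) - 25)/(42*z), still 0/0.
After 3 applications of L'Hôpital's rule the quotient is (125*e^(5*z))/(42); substituting z = 0 gives 125/42.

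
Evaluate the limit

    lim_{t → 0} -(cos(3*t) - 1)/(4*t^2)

9/8

Direct substitution gives 0/0.
Apply L'Hôpital: lim (-3*sin(3*t))/(-8*t), still 0/0.
After 2 applications of L'Hôpital's rule the quotient is (-9*cos(3*t))/(-8); substituting t = 0 gives 9/8.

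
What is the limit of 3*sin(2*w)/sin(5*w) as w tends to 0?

6/5

Substitution gives 0/0.
Divide numerator and denominator by w: sin(2w)/w → 2 and sin(5w)/w → 5, so the limit is 3·2/5 = 6/5.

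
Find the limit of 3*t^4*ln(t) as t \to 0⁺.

This is a 0·(−∞) form. Rewrite as 3·ln(t) / t^(−4) and apply L'Hôpital:
the derivative quotient is 3·(1/t) / (−4·t^(−5)) = (-3/4)·t^4 → 0.

0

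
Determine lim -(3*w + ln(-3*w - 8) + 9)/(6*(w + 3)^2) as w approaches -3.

3/4

Direct substitution gives 0/0.
Apply L'Hôpital: lim (3 - 3/(-3*w - 8))/(-12*w - 36), still 0/0.
After 2 applications of L'Hôpital's rule the quotient is (-9/(-3*w - 8)^2)/(-12); substituting w = -3 gives 3/4.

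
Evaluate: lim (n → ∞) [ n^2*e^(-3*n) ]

Write as n^2/e^{3n}, an ∞/∞ form.
Exponential growth dominates any polynomial, so repeated L'Hôpital (or the standard result) gives 0.

0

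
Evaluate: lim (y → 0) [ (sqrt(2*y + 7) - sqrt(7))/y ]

Substitution gives 0/0. Multiply numerator and denominator by the conjugate √(7 + 2y) + √7.
The numerator becomes (7 + 2y) − 7 = 2y, so the expression simplifies to 2/(√(7 + 2y) + √7).
Letting y → 0 gives 2/(2√7) = √(7)/7.

√(7)/7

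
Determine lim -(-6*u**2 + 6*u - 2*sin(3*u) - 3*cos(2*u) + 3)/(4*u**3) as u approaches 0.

Substitution gives 0/0; apply L'Hôpital's rule 3 times.
After differentiating numerator and denominator 3 times the quotient is (-24*sin(2*u) + 54*cos(3*u))/(-24); at u = 0 this is -9/4.

-9/4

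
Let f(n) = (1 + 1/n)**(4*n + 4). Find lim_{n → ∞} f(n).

e^(4)

Write it as [(1 + 1/n)^n]^(4) · (1 + 1/n)^(4). The bracketed term tends to e^(1) and the second factor to 1, so the limit is e^(4).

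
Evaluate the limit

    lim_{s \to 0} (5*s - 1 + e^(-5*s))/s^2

25/2

Direct substitution gives 0/0.
Apply L'Hôpital: lim (5 - 5*e^(-5*s))/(2*s), still 0/0.
After 2 applications of L'Hôpital's rule the quotient is (25*e^(-5*s))/(2); substituting s = 0 gives 25/2.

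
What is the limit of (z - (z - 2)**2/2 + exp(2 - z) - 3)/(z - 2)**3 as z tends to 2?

-1/6

Direct substitution gives 0/0.
Apply L'Hôpital: lim (-z - e^(2 - z) + 3)/(3*(z - 2)^2), still 0/0.
Apply L'Hôpital: lim (e^(2 - z) - 1)/(6*z - 12), still 0/0.
After 3 applications of L'Hôpital's rule the quotient is (-e^(2 - z))/(6); substituting z = 2 gives -1/6.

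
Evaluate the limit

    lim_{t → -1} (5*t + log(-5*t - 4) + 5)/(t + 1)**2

-25/2

Direct substitution gives 0/0.
Apply L'Hôpital: lim (5 - 5/(-5*t - 4))/(2*t + 2), still 0/0.
After 2 applications of L'Hôpital's rule the quotient is (-25/(-5*t - 4)^2)/(2); substituting t = -1 gives -25/2.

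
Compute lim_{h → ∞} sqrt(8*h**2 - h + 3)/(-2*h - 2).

-√(2)

For large |h|, √(8*h^2 - h + 3) ≈ √8·|h| and the denominator ≈ -2h.
Since h → +∞, |h| = h, giving √8/(-2) = -√(2).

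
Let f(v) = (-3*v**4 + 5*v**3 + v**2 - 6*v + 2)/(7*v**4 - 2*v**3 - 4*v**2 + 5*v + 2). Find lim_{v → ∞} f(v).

Numerator and denominator both have degree 4.
Dividing every term by v^4, all lower-order terms vanish and the limit is the ratio of leading coefficients, -3/(7) = -3/7.

-3/7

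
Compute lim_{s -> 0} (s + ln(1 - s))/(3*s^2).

Direct substitution gives 0/0.
Apply L'Hôpital: lim (1 - 1/(1 - s))/(6*s), still 0/0.
After 2 applications of L'Hôpital's rule the quotient is (-1/(1 - s)^2)/(6); substituting s = 0 gives -1/6.

-1/6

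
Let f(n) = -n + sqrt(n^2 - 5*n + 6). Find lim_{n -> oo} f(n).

This has the form ∞ − ∞. Multiply and divide by the conjugate √(n^2 - 5*n + 6) + n.
That gives (-5n + 6) / (√(n^2 - 5*n + 6) + n).
Divide numerator and denominator by n: the limit is -5/(2·1) = -5/2.

-5/2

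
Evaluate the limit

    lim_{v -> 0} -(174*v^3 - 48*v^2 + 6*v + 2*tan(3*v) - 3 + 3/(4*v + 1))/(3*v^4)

Substitution gives 0/0; apply L'Hôpital's rule 4 times.
After differentiating numerator and denominator 4 times the quotient is (3888*tan(3*v)^3/cos(3*v)^2 + 2592*tan(3*v)/cos(3*v)^2 + 18432/(4*v + 1)^5)/(-72); at v = 0 this is -256.

-256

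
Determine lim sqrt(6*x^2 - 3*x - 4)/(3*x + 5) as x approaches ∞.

For large |x|, √(6*x^2 - 3*x - 4) ≈ √6·|x| and the denominator ≈ 3x.
Since x → +∞, |x| = x, giving √6/(3) = √(6)/3.

√(6)/3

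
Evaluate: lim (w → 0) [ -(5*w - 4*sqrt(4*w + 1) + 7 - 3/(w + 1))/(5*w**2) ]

Substitution gives 0/0; apply L'Hôpital's rule 2 times.
After differentiating numerator and denominator 2 times the quotient is (16/(4*w + 1)^(3/2) - 6/(w + 1)^3)/(-10); at w = 0 this is -1.

-1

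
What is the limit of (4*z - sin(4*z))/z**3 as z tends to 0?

32/3

Direct substitution gives 0/0.
Apply L'Hôpital: lim (4 - 4*cos(4*z))/(3*z^2), still 0/0.
Apply L'Hôpital: lim (16*sin(4*z))/(6*z), still 0/0.
After 3 applications of L'Hôpital's rule the quotient is (64*cos(4*z))/(6); substituting z = 0 gives 32/3.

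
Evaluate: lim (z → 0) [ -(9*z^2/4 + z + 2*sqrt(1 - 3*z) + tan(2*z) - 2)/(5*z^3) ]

Substitution gives 0/0; apply L'Hôpital's rule 3 times.
After differentiating numerator and denominator 3 times the quotient is (48*tan(2*z)^2/cos(2*z)^2 + 16/cos(2*z)^2 - 81/(4*(1 - 3*z)^(5/2)))/(-30); at z = 0 this is 17/120.

17/120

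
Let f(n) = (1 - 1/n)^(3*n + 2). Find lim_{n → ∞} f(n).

Write it as [(1 - 1/n)^n]^(3) · (1 - 1/n)^(2). The bracketed term tends to e^(-1) and the second factor to 1, so the limit is e^(-3).

e^(-3)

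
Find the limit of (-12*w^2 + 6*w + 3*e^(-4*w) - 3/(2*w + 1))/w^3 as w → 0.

-8

Substitution gives 0/0; apply L'Hôpital's rule 3 times.
After differentiating numerator and denominator 3 times the quotient is (-192*e^(-4*w) + 144/(2*w + 1)^4)/(6); at w = 0 this is -8.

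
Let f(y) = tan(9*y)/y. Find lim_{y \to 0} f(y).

Substitution gives 0/0.
Since tan(u)/u → 1 as u → 0, tan(9y)/(9y) → 1 and the limit is 9.

9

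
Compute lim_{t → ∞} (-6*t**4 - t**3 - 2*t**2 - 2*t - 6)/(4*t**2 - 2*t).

The numerator has higher degree (4 > 2); the quotient behaves like (-6/(4))·t^2 for large |t|.
As t → +∞ this diverges to -∞.

-∞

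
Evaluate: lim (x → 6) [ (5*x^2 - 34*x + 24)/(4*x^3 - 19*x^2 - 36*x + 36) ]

Direct substitution gives 0/0, so factor. Both numerator and denominator have (x - 6) as a factor.
After cancelling, the expression reduces to (5*x - 4)/(4*x^2 + 5*x - 6).
Substituting x = 6 gives 13/84.

13/84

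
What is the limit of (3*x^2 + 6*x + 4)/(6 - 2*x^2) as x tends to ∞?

Numerator and denominator both have degree 2.
Dividing every term by x^2, all lower-order terms vanish and the limit is the ratio of leading coefficients, 3/(-2) = -3/2.

-3/2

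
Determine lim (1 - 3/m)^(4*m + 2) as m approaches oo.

e^(-12)

Let L be the limit and take ln: ln L = lim (4m + 2)·ln(1 - 3/m) = lim (4m + 2)·(-3/m + O(1/m²)) = -12.
Hence L = e^(-12).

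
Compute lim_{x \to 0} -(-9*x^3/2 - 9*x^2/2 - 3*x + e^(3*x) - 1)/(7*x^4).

-27/56

Direct substitution gives 0/0.
Apply L'Hôpital: lim (-27*x^2/2 - 9*x + 3*e^(3*x) - 3)/(-28*x^3), still 0/0.
Apply L'Hôpital: lim (-27*x + 9*e^(3*x) - 9)/(-84*x^2), still 0/0.
Apply L'Hôpital: lim (27*e^(3*x) - 27)/(-168*x), still 0/0.
After 4 applications of L'Hôpital's rule the quotient is (81*e^(3*x))/(-168); substituting x = 0 gives -27/56.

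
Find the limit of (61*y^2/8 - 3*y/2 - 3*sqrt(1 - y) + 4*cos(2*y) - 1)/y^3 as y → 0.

Substitution gives 0/0 (the numerator vanishes to order 3).
Expand each term to order y^3: the coefficient of y^3 in -3·√(1 - y) is 3/16 and in 4·cos(2y) is 0.
Lower-order terms cancel with the polynomial part, so the numerator is (3/16)·y^3 + o(y^3), and the limit is (3/16)/(1) = 3/16.

3/16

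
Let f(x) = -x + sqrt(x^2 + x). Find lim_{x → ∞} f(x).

1/2

An ∞ − ∞ form. Rationalising with the conjugate, the difference becomes (x) / (√(x^2 + x) + x).
For large x the denominator behaves like 2·x, so the quotient tends to 1/2 = 1/2.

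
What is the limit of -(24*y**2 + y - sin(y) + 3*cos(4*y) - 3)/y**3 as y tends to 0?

Substitution gives 0/0 (the numerator vanishes to order 3).
Expand each term to order y^3: the coefficient of y^3 in −sin(y) is 1/6 and in 3·cos(4y) is 0.
Lower-order terms cancel with the polynomial part, so the numerator is (1/6)·y^3 + o(y^3), and the limit is (1/6)/(-1) = -1/6.

-1/6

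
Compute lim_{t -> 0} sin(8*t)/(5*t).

Substitution gives 0/0.
Write it as (8/5)·sin(8t)/(8t); since sin(u)/u → 1, the limit is 8/5.

8/5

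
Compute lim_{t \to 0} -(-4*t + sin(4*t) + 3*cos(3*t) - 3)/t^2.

27/2

Substitution gives 0/0 (the numerator vanishes to order 2).
Expand each term to order t^2: the coefficient of t^2 in 3·cos(3t) is -27/2 and in sin(4t) is 0.
Lower-order terms cancel with the polynomial part, so the numerator is (-27/2)·t^2 + o(t^2), and the limit is (-27/2)/(-1) = 27/2.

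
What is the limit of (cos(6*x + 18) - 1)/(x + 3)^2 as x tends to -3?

-18

Direct substitution gives 0/0.
Apply L'Hôpital: lim (-6*sin(6*x + 18))/(2*x + 6), still 0/0.
After 2 applications of L'Hôpital's rule the quotient is (-36*cos(6*x + 18))/(2); substituting x = -3 gives -18.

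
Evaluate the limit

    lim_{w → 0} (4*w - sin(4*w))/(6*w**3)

16/9

Direct substitution gives 0/0.
Apply L'Hôpital: lim (4 - 4*cos(4*w))/(18*w^2), still 0/0.
Apply L'Hôpital: lim (16*sin(4*w))/(36*w), still 0/0.
After 3 applications of L'Hôpital's rule the quotient is (64*cos(4*w))/(36); substituting w = 0 gives 16/9.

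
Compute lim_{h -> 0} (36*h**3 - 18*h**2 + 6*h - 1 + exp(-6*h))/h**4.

54

Direct substitution gives 0/0.
Apply L'Hôpital: lim (108*h^2 - 36*h + 6 - 6*e^(-6*h))/(4*h^3), still 0/0.
Apply L'Hôpital: lim (216*h - 36 + 36*e^(-6*h))/(12*h^2), still 0/0.
Apply L'Hôpital: lim (216 - 216*e^(-6*h))/(24*h), still 0/0.
After 4 applications of L'Hôpital's rule the quotient is (1296*e^(-6*h))/(24); substituting h = 0 gives 54.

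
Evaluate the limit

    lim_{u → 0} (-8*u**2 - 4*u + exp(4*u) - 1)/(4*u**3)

8/3

Direct substitution gives 0/0.
Apply L'Hôpital: lim (-16*u + 4*e^(4*u) - 4)/(12*u^2), still 0/0.
Apply L'Hôpital: lim (16*e^(4*u) - 16)/(24*u), still 0/0.
After 3 applications of L'Hôpital's rule the quotient is (64*e^(4*u))/(24); substituting u = 0 gives 8/3.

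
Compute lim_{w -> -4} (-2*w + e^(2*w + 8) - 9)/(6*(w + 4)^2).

1/3

Direct substitution gives 0/0.
Apply L'Hôpital: lim (2*e^(2*w + 8) - 2)/(12*w + 48), still 0/0.
After 2 applications of L'Hôpital's rule the quotient is (4*e^(2*w + 8))/(12); substituting w = -4 gives 1/3.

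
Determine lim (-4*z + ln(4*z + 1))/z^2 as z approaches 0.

-8

Direct substitution gives 0/0.
Apply L'Hôpital: lim (-4 + 4/(4*z + 1))/(2*z), still 0/0.
After 2 applications of L'Hôpital's rule the quotient is (-16/(4*z + 1)^2)/(2); substituting z = 0 gives -8.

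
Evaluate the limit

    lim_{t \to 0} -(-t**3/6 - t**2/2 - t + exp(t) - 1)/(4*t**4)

-1/96

Direct substitution gives 0/0.
Apply L'Hôpital: lim (-t^2/2 - t + e^(t) - 1)/(-16*t^3), still 0/0.
Apply L'Hôpital: lim (-t + e^(t) - 1)/(-48*t^2), still 0/0.
Apply L'Hôpital: lim (e^(t) - 1)/(-96*t), still 0/0.
After 4 applications of L'Hôpital's rule the quotient is (e^(t))/(-96); substituting t = 0 gives -1/96.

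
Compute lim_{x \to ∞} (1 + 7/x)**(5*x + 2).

e^(35)

The base → 1 and the exponent → ∞: a 1^∞ form.
Take logarithms: (5x + 2)·ln(1 + 7/x). Since ln(1+u) ~ u for small u, this behaves like (5x)·(7/x) → 35.
So the limit is e^(35).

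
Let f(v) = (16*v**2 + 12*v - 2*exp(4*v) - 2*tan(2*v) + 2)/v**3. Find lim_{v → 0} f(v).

-80/3

Substitution gives 0/0; apply L'Hôpital's rule 3 times.
After differentiating numerator and denominator 3 times the quotient is (-128*e^(4*v) - 96*tan(2*v)^4 - 128*tan(2*v)^2 - 32)/(6); at v = 0 this is -80/3.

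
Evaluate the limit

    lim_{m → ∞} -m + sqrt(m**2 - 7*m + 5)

-7/2

An ∞ − ∞ form. Rationalising with the conjugate, the difference becomes (-7m + 5) / (√(m^2 - 7*m + 5) + m).
For large m the denominator behaves like 2·m, so the quotient tends to -7/2 = -7/2.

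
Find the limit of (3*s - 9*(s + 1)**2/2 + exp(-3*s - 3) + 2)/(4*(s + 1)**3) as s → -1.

Direct substitution gives 0/0.
Apply L'Hôpital: lim (-9*s - 3*e^(-3*s - 3) - 6)/(12*(s + 1)^2), still 0/0.
Apply L'Hôpital: lim (9*e^(-3*s - 3) - 9)/(24*s + 24), still 0/0.
After 3 applications of L'Hôpital's rule the quotient is (-27*e^(-3*s - 3))/(24); substituting s = -1 gives -9/8.

-9/8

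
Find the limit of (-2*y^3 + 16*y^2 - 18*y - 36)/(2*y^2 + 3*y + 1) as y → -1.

At y = -1 both the top and bottom vanish — a removable singularity. Factoring out (y + 1) from each leaves (-2*y^2 + 18*y - 36)/(2*y + 1), which at y = -1 equals 56.

56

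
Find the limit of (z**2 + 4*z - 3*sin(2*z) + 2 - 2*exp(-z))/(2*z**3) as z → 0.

13/6

Substitution gives 0/0 (the numerator vanishes to order 3).
Expand each term to order z^3: the coefficient of z^3 in -3·sin(2z) is 4 and in -2·e^(-z) is 1/3.
Lower-order terms cancel with the polynomial part, so the numerator is (13/3)·z^3 + o(z^3), and the limit is (13/3)/(2) = 13/6.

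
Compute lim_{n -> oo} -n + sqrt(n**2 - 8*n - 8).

-4

This has the form ∞ − ∞. Multiply and divide by the conjugate √(n^2 - 8*n - 8) + n.
That gives (-8n - 8) / (√(n^2 - 8*n - 8) + n).
Divide numerator and denominator by n: the limit is -8/(2·1) = -4.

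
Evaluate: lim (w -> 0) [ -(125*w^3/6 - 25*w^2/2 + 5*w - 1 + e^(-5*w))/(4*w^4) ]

Direct substitution gives 0/0.
Apply L'Hôpital: lim (125*w^2/2 - 25*w + 5 - 5*e^(-5*w))/(-16*w^3), still 0/0.
Apply L'Hôpital: lim (125*w - 25 + 25*e^(-5*w))/(-48*w^2), still 0/0.
Apply L'Hôpital: lim (125 - 125*e^(-5*w))/(-96*w), still 0/0.
After 4 applications of L'Hôpital's rule the quotient is (625*e^(-5*w))/(-96); substituting w = 0 gives -625/96.

-625/96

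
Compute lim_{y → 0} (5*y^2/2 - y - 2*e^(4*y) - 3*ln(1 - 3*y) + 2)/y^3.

Substitution gives 0/0 (the numerator vanishes to order 3).
Expand each term to order y^3: the coefficient of y^3 in -3·ln(1 - 3y) is 27 and in -2·e^(4y) is -64/3.
Lower-order terms cancel with the polynomial part, so the numerator is (17/3)·y^3 + o(y^3), and the limit is (17/3)/(1) = 17/3.

17/3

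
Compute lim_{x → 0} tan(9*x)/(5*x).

9/5

Substitution gives 0/0.
Since tan(u)/u → 1 as u → 0, tan(9x)/(9x) → 1 and the limit is 9/5.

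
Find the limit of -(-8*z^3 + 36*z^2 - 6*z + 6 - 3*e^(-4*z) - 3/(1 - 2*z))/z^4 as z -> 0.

Substitution gives 0/0 (the numerator vanishes to order 4).
Expand each term to order z^4: the coefficient of z^4 in -3·1/(1 - 2z) is -48 and in -3·e^(-4z) is -32.
Lower-order terms cancel with the polynomial part, so the numerator is (-80)·z^4 + o(z^4), and the limit is (-80)/(-1) = 80.

80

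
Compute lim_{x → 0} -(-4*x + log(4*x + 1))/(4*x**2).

2

Direct substitution gives 0/0.
Apply L'Hôpital: lim (-4 + 4/(4*x + 1))/(-8*x), still 0/0.
After 2 applications of L'Hôpital's rule the quotient is (-16/(4*x + 1)^2)/(-8); substituting x = 0 gives 2.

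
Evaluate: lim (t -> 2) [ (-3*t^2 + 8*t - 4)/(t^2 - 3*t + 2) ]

Since t = 2 makes numerator and denominator zero, (t - 2) divides both.
Cancelling it gives (2 - 3*t)/(t - 1); now plug in t = 2 to get -4.

-4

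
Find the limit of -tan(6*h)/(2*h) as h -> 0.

-3

Substitution gives 0/0.
Since tan(u)/u → 1 as u → 0, tan(6h)/(6h) → 1 and the limit is 6/(-2) = -3.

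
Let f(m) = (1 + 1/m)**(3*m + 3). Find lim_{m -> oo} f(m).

e^(3)

Write it as [(1 + 1/m)^m]^(3) · (1 + 1/m)^(3). The bracketed term tends to e^(1) and the second factor to 1, so the limit is e^(3).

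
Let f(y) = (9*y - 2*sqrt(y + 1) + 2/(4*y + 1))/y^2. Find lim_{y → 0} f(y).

Substitution gives 0/0 (the numerator vanishes to order 2).
Expand each term to order y^2: the coefficient of y^2 in 2·1/(1 + 4y) is 32 and in -2·√(1 + y) is 1/4.
Lower-order terms cancel with the polynomial part, so the numerator is (129/4)·y^2 + o(y^2), and the limit is (129/4)/(1) = 129/4.

129/4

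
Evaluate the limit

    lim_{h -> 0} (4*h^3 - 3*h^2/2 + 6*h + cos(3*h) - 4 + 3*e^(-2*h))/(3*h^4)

43/24

Substitution gives 0/0 (the numerator vanishes to order 4).
Expand each term to order h^4: the coefficient of h^4 in 3·e^(-2h) is 2 and in cos(3h) is 27/8.
Lower-order terms cancel with the polynomial part, so the numerator is (43/8)·h^4 + o(h^4), and the limit is (43/8)/(3) = 43/24.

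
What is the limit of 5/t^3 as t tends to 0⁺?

As t → 0⁺, (t) → 0⁺, so (t)^3 → 0⁺ and 5/(t)^3 → ∞.

∞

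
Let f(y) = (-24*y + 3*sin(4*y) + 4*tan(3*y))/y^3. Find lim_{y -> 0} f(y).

4

Substitution gives 0/0 (the numerator vanishes to order 3).
Expand each term to order y^3: the coefficient of y^3 in 4·tan(3y) is 36 and in 3·sin(4y) is -32.
Lower-order terms cancel with the polynomial part, so the numerator is (4)·y^3 + o(y^3), and the limit is (4)/(1) = 4.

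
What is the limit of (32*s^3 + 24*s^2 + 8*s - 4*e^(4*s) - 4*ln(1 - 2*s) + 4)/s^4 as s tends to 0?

Substitution gives 0/0; apply L'Hôpital's rule 4 times.
After differentiating numerator and denominator 4 times the quotient is (-1024*e^(4*s) + 384/(2*s - 1)^4)/(24); at s = 0 this is -80/3.

-80/3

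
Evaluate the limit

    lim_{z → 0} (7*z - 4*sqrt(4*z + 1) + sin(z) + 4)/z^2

8

Substitution gives 0/0; apply L'Hôpital's rule 2 times.
After differentiating numerator and denominator 2 times the quotient is (-sin(z) + 16/(4*z + 1)^(3/2))/(2); at z = 0 this is 8.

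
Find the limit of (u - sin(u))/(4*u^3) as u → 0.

Direct substitution gives 0/0.
Apply L'Hôpital: lim (1 - cos(u))/(12*u^2), still 0/0.
Apply L'Hôpital: lim (sin(u))/(24*u), still 0/0.
After 3 applications of L'Hôpital's rule the quotient is (cos(u))/(24); substituting u = 0 gives 1/24.

1/24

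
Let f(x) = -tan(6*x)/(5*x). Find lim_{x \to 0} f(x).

-6/5

Substitution gives 0/0.
Since tan(u)/u → 1 as u → 0, tan(6x)/(6x) → 1 and the limit is 6/(-5) = -6/5.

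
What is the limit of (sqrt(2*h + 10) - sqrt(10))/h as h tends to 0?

√(10)/10

Substitution gives 0/0. Multiply numerator and denominator by the conjugate √(10 + 2h) + √10.
The numerator becomes (10 + 2h) − 10 = 2h, so the expression simplifies to 2/(√(10 + 2h) + √10).
Letting h → 0 gives 2/(2√10) = √(10)/10.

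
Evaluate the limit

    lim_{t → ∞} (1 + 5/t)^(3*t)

Write it as [(1 + 5/t)^t]^(3) · (1 + 5/t)^(0). The bracketed term tends to e^(5) and the second factor to 1, so the limit is e^(15).

e^(15)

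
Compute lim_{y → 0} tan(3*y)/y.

Substitution gives 0/0.
Since tan(u)/u → 1 as u → 0, tan(3y)/(3y) → 1 and the limit is 3.

3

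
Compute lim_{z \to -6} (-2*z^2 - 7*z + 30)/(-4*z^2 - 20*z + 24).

Since z = -6 makes numerator and denominator zero, (z + 6) divides both.
Cancelling it gives (5 - 2*z)/(4 - 4*z); now plug in z = -6 to get 17/28.

17/28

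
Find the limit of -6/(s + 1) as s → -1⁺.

As s → -1⁺, (s + 1) → 0⁺, so (s + 1)^1 → 0⁺ and -6/(s + 1)^1 → -∞.

-∞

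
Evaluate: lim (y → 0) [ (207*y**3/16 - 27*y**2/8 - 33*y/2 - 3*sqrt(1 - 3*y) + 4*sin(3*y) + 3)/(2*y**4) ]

1215/256

Substitution gives 0/0; apply L'Hôpital's rule 4 times.
After differentiating numerator and denominator 4 times the quotient is (324*sin(3*y) + 3645/(16*(1 - 3*y)^(7/2)))/(48); at y = 0 this is 1215/256.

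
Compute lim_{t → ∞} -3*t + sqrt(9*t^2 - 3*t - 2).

This has the form ∞ − ∞. Multiply and divide by the conjugate √(9*t^2 - 3*t - 2) + 3t.
That gives (-3t - 2) / (√(9*t^2 - 3*t - 2) + 3t).
Divide numerator and denominator by t: the limit is -3/(2·3) = -1/2.

-1/2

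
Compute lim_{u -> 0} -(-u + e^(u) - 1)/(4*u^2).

-1/8

Direct substitution gives 0/0.
Apply L'Hôpital: lim (e^(u) - 1)/(-8*u), still 0/0.
After 2 applications of L'Hôpital's rule the quotient is (e^(u))/(-8); substituting u = 0 gives -1/8.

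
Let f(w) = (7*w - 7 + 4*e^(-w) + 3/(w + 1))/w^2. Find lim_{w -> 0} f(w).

5

Substitution gives 0/0; apply L'Hôpital's rule 2 times.
After differentiating numerator and denominator 2 times the quotient is (4*e^(-w) + 6/(w + 1)^3)/(2); at w = 0 this is 5.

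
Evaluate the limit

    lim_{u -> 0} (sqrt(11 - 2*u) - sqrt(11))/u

Substitution gives 0/0. Multiply numerator and denominator by the conjugate √(11 - 2u) + √11.
The numerator becomes (11 - 2u) − 11 = -2u, so the expression simplifies to -2/(√(11 - 2u) + √11).
Letting u → 0 gives -2/(2√11) = -√(11)/11.

-√(11)/11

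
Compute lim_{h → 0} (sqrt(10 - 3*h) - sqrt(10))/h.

-3*√(10)/20

Substitution gives 0/0. Multiply numerator and denominator by the conjugate √(10 - 3h) + √10.
The numerator becomes (10 - 3h) − 10 = -3h, so the expression simplifies to -3/(√(10 - 3h) + √10).
Letting h → 0 gives -3/(2√10) = -3*√(10)/20.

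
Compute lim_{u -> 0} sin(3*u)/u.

3

Substitution gives 0/0.
Write it as (3)·sin(3u)/(3u); since sin(θ)/θ → 1, the limit is 3.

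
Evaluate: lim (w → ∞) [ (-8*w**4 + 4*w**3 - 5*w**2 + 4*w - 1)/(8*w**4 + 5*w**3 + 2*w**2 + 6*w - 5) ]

-1

Numerator and denominator both have degree 4.
Dividing every term by w^4, all lower-order terms vanish and the limit is the ratio of leading coefficients, -8/(8) = -1.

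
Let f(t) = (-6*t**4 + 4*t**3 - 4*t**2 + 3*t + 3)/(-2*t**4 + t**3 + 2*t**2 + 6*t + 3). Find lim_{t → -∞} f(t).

Numerator and denominator both have degree 4.
Dividing every term by t^4, all lower-order terms vanish and the limit is the ratio of leading coefficients, -6/(-2) = 3.

3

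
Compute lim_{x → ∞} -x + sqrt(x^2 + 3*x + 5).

3/2

An ∞ − ∞ form. Rationalising with the conjugate, the difference becomes (3x + 5) / (√(x^2 + 3*x + 5) + x).
For large x the denominator behaves like 2·x, so the quotient tends to 3/2 = 3/2.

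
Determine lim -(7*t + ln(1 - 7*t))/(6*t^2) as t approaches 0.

Direct substitution gives 0/0.
Apply L'Hôpital: lim (7 - 7/(1 - 7*t))/(-12*t), still 0/0.
After 2 applications of L'Hôpital's rule the quotient is (-49/(1 - 7*t)^2)/(-12); substituting t = 0 gives 49/12.

49/12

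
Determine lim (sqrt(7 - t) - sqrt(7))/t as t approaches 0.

Substitution gives 0/0. Multiply numerator and denominator by the conjugate √(7 - t) + √7.
The numerator becomes (7 - t) − 7 = -t, so the expression simplifies to -1/(√(7 - t) + √7).
Letting t → 0 gives -1/(2√7) = -√(7)/14.

-√(7)/14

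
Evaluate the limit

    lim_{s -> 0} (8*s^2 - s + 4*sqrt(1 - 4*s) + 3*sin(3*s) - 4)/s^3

Substitution gives 0/0; apply L'Hôpital's rule 3 times.
After differentiating numerator and denominator 3 times the quotient is (-81*cos(3*s) - 96/(1 - 4*s)^(5/2))/(6); at s = 0 this is -59/2.

-59/2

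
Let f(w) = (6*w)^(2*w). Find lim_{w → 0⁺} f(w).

Base → 0⁺ and exponent → 0⁺: a 0^0 form.
Take logs: 2w·ln(6w). This is 0·(−∞); rewriting as ln(6w)/(1/(2w)) and applying L'Hôpital gives 0.
Hence the limit is e^0 = 1.

1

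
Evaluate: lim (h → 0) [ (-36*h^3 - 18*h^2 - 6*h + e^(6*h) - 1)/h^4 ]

Direct substitution gives 0/0.
Apply L'Hôpital: lim (-108*h^2 - 36*h + 6*e^(6*h) - 6)/(4*h^3), still 0/0.
Apply L'Hôpital: lim (-216*h + 36*e^(6*h) - 36)/(12*h^2), still 0/0.
Apply L'Hôpital: lim (216*e^(6*h) - 216)/(24*h), still 0/0.
After 4 applications of L'Hôpital's rule the quotient is (1296*e^(6*h))/(24); substituting h = 0 gives 54.

54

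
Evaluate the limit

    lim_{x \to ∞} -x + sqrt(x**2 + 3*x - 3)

An ∞ − ∞ form. Rationalising with the conjugate, the difference becomes (3x - 3) / (√(x^2 + 3*x - 3) + x).
For large x the denominator behaves like 2·x, so the quotient tends to 3/2 = 3/2.

3/2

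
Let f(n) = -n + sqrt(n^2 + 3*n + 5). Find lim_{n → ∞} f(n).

3/2

This has the form ∞ − ∞. Multiply and divide by the conjugate √(n^2 + 3*n + 5) + n.
That gives (3n + 5) / (√(n^2 + 3*n + 5) + n).
Divide numerator and denominator by n: the limit is 3/(2·1) = 3/2.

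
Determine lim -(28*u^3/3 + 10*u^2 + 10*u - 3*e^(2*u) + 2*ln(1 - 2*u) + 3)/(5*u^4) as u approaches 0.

Substitution gives 0/0 (the numerator vanishes to order 4).
Expand each term to order u^4: the coefficient of u^4 in 2·ln(1 - 2u) is -8 and in -3·e^(2u) is -2.
Lower-order terms cancel with the polynomial part, so the numerator is (-10)·u^4 + o(u^4), and the limit is (-10)/(-5) = 2.

2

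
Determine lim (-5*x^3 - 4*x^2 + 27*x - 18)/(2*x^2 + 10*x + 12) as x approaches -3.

42

Direct substitution gives 0/0, so factor. Both numerator and denominator have (x + 3) as a factor.
After cancelling, the expression reduces to (-5*x^2 + 11*x - 6)/(2*x + 4).
Substituting x = -3 gives 42.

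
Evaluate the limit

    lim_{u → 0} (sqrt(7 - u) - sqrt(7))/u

Substitution gives 0/0. Multiply numerator and denominator by the conjugate √(7 - u) + √7.
The numerator becomes (7 - u) − 7 = -u, so the expression simplifies to -1/(√(7 - u) + √7).
Letting u → 0 gives -1/(2√7) = -√(7)/14.

-√(7)/14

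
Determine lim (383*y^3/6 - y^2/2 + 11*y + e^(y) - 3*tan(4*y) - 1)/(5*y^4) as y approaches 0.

1/120

Substitution gives 0/0; apply L'Hôpital's rule 4 times.
After differentiating numerator and denominator 4 times the quotient is (e^(y) - 18432*tan(4*y)^5 - 30720*tan(4*y)^3 - 12288*tan(4*y))/(120); at y = 0 this is 1/120.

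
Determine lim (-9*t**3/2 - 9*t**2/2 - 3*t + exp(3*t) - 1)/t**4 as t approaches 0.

Direct substitution gives 0/0.
Apply L'Hôpital: lim (-27*t^2/2 - 9*t + 3*e^(3*t) - 3)/(4*t^3), still 0/0.
Apply L'Hôpital: lim (-27*t + 9*e^(3*t) - 9)/(12*t^2), still 0/0.
Apply L'Hôpital: lim (27*e^(3*t) - 27)/(24*t), still 0/0.
After 4 applications of L'Hôpital's rule the quotient is (81*e^(3*t))/(24); substituting t = 0 gives 27/8.

27/8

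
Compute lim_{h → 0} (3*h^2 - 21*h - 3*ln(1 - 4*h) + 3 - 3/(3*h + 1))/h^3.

145

Substitution gives 0/0 (the numerator vanishes to order 3).
Expand each term to order h^3: the coefficient of h^3 in -3·ln(1 - 4h) is 64 and in -3·1/(1 + 3h) is 81.
Lower-order terms cancel with the polynomial part, so the numerator is (145)·h^3 + o(h^3), and the limit is (145)/(1) = 145.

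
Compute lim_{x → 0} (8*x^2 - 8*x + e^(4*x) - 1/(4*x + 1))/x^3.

224/3

Substitution gives 0/0; apply L'Hôpital's rule 3 times.
After differentiating numerator and denominator 3 times the quotient is (64*e^(4*x) + 384/(4*x + 1)^4)/(6); at x = 0 this is 224/3.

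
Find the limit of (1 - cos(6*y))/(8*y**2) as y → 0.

9/4

Substitution gives 0/0.
Use (1 − cos u)/u² → 1/2 with u = 6y: the limit is 6²/(2·8) = 9/4.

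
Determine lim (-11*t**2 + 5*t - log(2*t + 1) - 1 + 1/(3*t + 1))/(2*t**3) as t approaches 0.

-89/6

Substitution gives 0/0; apply L'Hôpital's rule 3 times.
After differentiating numerator and denominator 3 times the quotient is (-162/(3*t + 1)^4 - 16/(2*t + 1)^3)/(12); at t = 0 this is -89/6.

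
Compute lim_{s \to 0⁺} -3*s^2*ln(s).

0

This is a 0·(−∞) form. Rewrite as -3·ln(s) / s^(−2) and apply L'Hôpital:
the derivative quotient is -3·(1/s) / (−2·s^(−3)) = (3/2)·s^2 → 0.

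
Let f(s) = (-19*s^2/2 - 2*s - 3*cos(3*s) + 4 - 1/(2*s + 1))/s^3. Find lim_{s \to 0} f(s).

Substitution gives 0/0; apply L'Hôpital's rule 3 times.
After differentiating numerator and denominator 3 times the quotient is (-81*sin(3*s) + 48/(2*s + 1)^4)/(6); at s = 0 this is 8.

8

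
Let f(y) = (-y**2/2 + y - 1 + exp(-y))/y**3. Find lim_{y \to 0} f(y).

Direct substitution gives 0/0.
Apply L'Hôpital: lim (-y + 1 - e^(-y))/(3*y^2), still 0/0.
Apply L'Hôpital: lim (-1 + e^(-y))/(6*y), still 0/0.
After 3 applications of L'Hôpital's rule the quotient is (-e^(-y))/(6); substituting y = 0 gives -1/6.

-1/6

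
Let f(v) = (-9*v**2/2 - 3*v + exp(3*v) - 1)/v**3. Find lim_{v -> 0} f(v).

9/2

Direct substitution gives 0/0.
Apply L'Hôpital: lim (-9*v + 3*e^(3*v) - 3)/(3*v^2), still 0/0.
Apply L'Hôpital: lim (9*e^(3*v) - 9)/(6*v), still 0/0.
After 3 applications of L'Hôpital's rule the quotient is (27*e^(3*v))/(6); substituting v = 0 gives 9/2.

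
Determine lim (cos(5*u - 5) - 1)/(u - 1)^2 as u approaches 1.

Direct substitution gives 0/0.
Apply L'Hôpital: lim (-5*sin(5*u - 5))/(2*u - 2), still 0/0.
After 2 applications of L'Hôpital's rule the quotient is (-25*cos(5*u - 5))/(2); substituting u = 1 gives -25/2.

-25/2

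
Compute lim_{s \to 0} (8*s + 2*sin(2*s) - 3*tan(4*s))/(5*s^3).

Substitution gives 0/0 (the numerator vanishes to order 3).
Expand each term to order s^3: the coefficient of s^3 in 2·sin(2s) is -8/3 and in -3·tan(4s) is -64.
Lower-order terms cancel with the polynomial part, so the numerator is (-200/3)·s^3 + o(s^3), and the limit is (-200/3)/(5) = -40/3.

-40/3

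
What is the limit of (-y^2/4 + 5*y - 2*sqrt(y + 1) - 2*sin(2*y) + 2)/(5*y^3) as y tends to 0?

Substitution gives 0/0 (the numerator vanishes to order 3).
Expand each term to order y^3: the coefficient of y^3 in -2·sin(2y) is 8/3 and in -2·√(1 + y) is -1/8.
Lower-order terms cancel with the polynomial part, so the numerator is (61/24)·y^3 + o(y^3), and the limit is (61/24)/(5) = 61/120.

61/120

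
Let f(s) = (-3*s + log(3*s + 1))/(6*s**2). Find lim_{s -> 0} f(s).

-3/4

Direct substitution gives 0/0.
Apply L'Hôpital: lim (-3 + 3/(3*s + 1))/(12*s), still 0/0.
After 2 applications of L'Hôpital's rule the quotient is (-9/(3*s + 1)^2)/(12); substituting s = 0 gives -3/4.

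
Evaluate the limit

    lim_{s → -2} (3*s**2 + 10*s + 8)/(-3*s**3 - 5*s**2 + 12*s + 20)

1/2

Since s = -2 makes numerator and denominator zero, (s + 2) divides both.
Cancelling it gives (3*s + 4)/(-3*s^2 + s + 10); now plug in s = -2 to get 1/2.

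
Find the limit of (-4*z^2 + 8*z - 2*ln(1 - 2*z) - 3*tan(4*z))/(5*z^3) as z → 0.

-176/15

Substitution gives 0/0 (the numerator vanishes to order 3).
Expand each term to order z^3: the coefficient of z^3 in -3·tan(4z) is -64 and in -2·ln(1 - 2z) is 16/3.
Lower-order terms cancel with the polynomial part, so the numerator is (-176/3)·z^3 + o(z^3), and the limit is (-176/3)/(5) = -176/15.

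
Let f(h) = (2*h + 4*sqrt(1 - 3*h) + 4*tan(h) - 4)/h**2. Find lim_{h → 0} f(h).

-9/2

Substitution gives 0/0 (the numerator vanishes to order 2).
Expand each term to order h^2: the coefficient of h^2 in 4·tan(h) is 0 and in 4·√(1 - 3h) is -9/2.
Lower-order terms cancel with the polynomial part, so the numerator is (-9/2)·h^2 + o(h^2), and the limit is (-9/2)/(1) = -9/2.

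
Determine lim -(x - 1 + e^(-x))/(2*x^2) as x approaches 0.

Direct substitution gives 0/0.
Apply L'Hôpital: lim (1 - e^(-x))/(-4*x), still 0/0.
After 2 applications of L'Hôpital's rule the quotient is (e^(-x))/(-4); substituting x = 0 gives -1/4.

-1/4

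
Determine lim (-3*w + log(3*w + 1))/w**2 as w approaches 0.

Direct substitution gives 0/0.
Apply L'Hôpital: lim (-3 + 3/(3*w + 1))/(2*w), still 0/0.
After 2 applications of L'Hôpital's rule the quotient is (-9/(3*w + 1)^2)/(2); substituting w = 0 gives -9/2.

-9/2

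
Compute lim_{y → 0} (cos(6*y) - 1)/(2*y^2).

-9

Direct substitution gives 0/0.
Apply L'Hôpital: lim (-6*sin(6*y))/(4*y), still 0/0.
After 2 applications of L'Hôpital's rule the quotient is (-36*cos(6*y))/(4); substituting y = 0 gives -9.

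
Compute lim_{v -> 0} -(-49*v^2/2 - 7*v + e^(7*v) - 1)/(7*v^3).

-49/6

Direct substitution gives 0/0.
Apply L'Hôpital: lim (-49*v + 7*e^(7*v) - 7)/(-21*v^2), still 0/0.
Apply L'Hôpital: lim (49*e^(7*v) - 49)/(-42*v), still 0/0.
After 3 applications of L'Hôpital's rule the quotient is (343*e^(7*v))/(-42); substituting v = 0 gives -49/6.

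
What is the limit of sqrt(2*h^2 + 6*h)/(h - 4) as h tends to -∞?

-√(2)

For large |h|, √(2*h^2 + 6*h) ≈ √2·|h| and the denominator ≈ h.
Since h → −∞, |h| = −h, giving −√2/(1) = -√(2).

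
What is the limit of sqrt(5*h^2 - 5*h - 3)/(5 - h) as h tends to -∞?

For large |h|, √(5*h^2 - 5*h - 3) ≈ √5·|h| and the denominator ≈ -h.
Since h → −∞, |h| = −h, giving −√5/(-1) = √(5).

√(5)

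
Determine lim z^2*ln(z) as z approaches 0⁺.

0

This is a 0·(−∞) form. Rewrite as 1·ln(z) / z^(−2) and apply L'Hôpital:
the derivative quotient is 1·(1/z) / (−2·z^(−3)) = (-1/2)·z^2 → 0.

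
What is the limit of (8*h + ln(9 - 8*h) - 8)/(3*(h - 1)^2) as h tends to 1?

Direct substitution gives 0/0.
Apply L'Hôpital: lim (8 - 8/(9 - 8*h))/(6*h - 6), still 0/0.
After 2 applications of L'Hôpital's rule the quotient is (-64/(9 - 8*h)^2)/(6); substituting h = 1 gives -32/3.

-32/3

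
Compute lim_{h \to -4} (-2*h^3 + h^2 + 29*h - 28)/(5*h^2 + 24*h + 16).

75/16

Direct substitution gives 0/0, so factor. Both numerator and denominator have (h + 4) as a factor.
After cancelling, the expression reduces to (-2*h^2 + 9*h - 7)/(5*h + 4).
Substituting h = -4 gives 75/16.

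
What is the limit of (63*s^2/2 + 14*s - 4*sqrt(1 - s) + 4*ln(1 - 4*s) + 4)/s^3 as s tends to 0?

Substitution gives 0/0 (the numerator vanishes to order 3).
Expand each term to order s^3: the coefficient of s^3 in 4·ln(1 - 4s) is -256/3 and in -4·√(1 - s) is 1/4.
Lower-order terms cancel with the polynomial part, so the numerator is (-1021/12)·s^3 + o(s^3), and the limit is (-1021/12)/(1) = -1021/12.

-1021/12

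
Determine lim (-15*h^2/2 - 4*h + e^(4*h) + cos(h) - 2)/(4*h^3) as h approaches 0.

8/3

Substitution gives 0/0 (the numerator vanishes to order 3).
Expand each term to order h^3: the coefficient of h^3 in cos(h) is 0 and in e^(4h) is 32/3.
Lower-order terms cancel with the polynomial part, so the numerator is (32/3)·h^3 + o(h^3), and the limit is (32/3)/(4) = 8/3.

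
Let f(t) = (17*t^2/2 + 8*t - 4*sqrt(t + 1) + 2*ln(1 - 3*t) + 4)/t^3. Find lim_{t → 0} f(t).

Substitution gives 0/0 (the numerator vanishes to order 3).
Expand each term to order t^3: the coefficient of t^3 in 2·ln(1 - 3t) is -18 and in -4·√(1 + t) is -1/4.
Lower-order terms cancel with the polynomial part, so the numerator is (-73/4)·t^3 + o(t^3), and the limit is (-73/4)/(1) = -73/4.

-73/4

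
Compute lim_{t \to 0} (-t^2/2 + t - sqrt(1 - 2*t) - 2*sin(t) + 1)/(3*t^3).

5/18

Substitution gives 0/0; apply L'Hôpital's rule 3 times.
After differentiating numerator and denominator 3 times the quotient is (2*cos(t) + 3/(1 - 2*t)^(5/2))/(18); at t = 0 this is 5/18.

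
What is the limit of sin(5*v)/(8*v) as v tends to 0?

5/8

Substitution gives 0/0.
Write it as (5/8)·sin(5v)/(5v); since sin(u)/u → 1, the limit is 5/8.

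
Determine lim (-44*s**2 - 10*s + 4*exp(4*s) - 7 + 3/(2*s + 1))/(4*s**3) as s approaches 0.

Substitution gives 0/0; apply L'Hôpital's rule 3 times.
After differentiating numerator and denominator 3 times the quotient is (256*e^(4*s) - 144/(2*s + 1)^4)/(24); at s = 0 this is 14/3.

14/3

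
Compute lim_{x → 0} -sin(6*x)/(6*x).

-1

Substitution gives 0/0.
Write it as (6/(-6))·sin(6x)/(6x); since sin(u)/u → 1, the limit is -1.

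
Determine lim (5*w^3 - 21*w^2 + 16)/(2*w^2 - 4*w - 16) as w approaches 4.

Since w = 4 makes numerator and denominator zero, (w - 4) divides both.
Cancelling it gives (5*w^2 - w - 4)/(2*w + 4); now plug in w = 4 to get 6.

6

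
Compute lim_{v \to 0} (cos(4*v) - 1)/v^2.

-8

Direct substitution gives 0/0.
Apply L'Hôpital: lim (-4*sin(4*v))/(2*v), still 0/0.
After 2 applications of L'Hôpital's rule the quotient is (-16*cos(4*v))/(2); substituting v = 0 gives -8.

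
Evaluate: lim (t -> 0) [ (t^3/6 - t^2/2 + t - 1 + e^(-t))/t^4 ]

1/24

Direct substitution gives 0/0.
Apply L'Hôpital: lim (t^2/2 - t + 1 - e^(-t))/(4*t^3), still 0/0.
Apply L'Hôpital: lim (t - 1 + e^(-t))/(12*t^2), still 0/0.
Apply L'Hôpital: lim (1 - e^(-t))/(24*t), still 0/0.
After 4 applications of L'Hôpital's rule the quotient is (e^(-t))/(24); substituting t = 0 gives 1/24.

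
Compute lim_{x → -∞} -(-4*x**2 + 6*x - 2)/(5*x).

-∞

The numerator has higher degree (2 > 1); the quotient behaves like (-4/(-5))·x^1 for large |x|.
As x → −∞ this diverges to -∞.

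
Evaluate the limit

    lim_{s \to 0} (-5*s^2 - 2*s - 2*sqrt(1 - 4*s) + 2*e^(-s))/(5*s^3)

23/15

Substitution gives 0/0 (the numerator vanishes to order 3).
Expand each term to order s^3: the coefficient of s^3 in 2·e^(-s) is -1/3 and in -2·√(1 - 4s) is 8.
Lower-order terms cancel with the polynomial part, so the numerator is (23/3)·s^3 + o(s^3), and the limit is (23/3)/(5) = 23/15.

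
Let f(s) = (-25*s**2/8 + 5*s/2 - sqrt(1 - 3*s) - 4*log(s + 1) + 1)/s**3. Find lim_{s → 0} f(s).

17/48

Substitution gives 0/0; apply L'Hôpital's rule 3 times.
After differentiating numerator and denominator 3 times the quotient is (-8/(s + 1)^3 + 81/(8*(1 - 3*s)^(5/2)))/(6); at s = 0 this is 17/48.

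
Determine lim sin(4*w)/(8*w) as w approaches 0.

1/2

Substitution gives 0/0.
Write it as (4/8)·sin(4w)/(4w); since sin(u)/u → 1, the limit is 1/2.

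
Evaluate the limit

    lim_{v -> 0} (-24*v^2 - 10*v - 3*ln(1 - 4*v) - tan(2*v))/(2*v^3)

Substitution gives 0/0; apply L'Hôpital's rule 3 times.
After differentiating numerator and denominator 3 times the quotient is (-32*tan(2*v)^2/cos(2*v)^2 - 16/cos(2*v)^4 - 384/(4*v - 1)^3)/(12); at v = 0 this is 92/3.

92/3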